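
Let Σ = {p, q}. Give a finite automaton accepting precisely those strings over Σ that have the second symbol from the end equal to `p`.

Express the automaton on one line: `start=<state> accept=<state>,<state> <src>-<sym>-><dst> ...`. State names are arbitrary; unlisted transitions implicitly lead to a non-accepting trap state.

Because acceptance depends on a position counted from the end, the machine has to buffer the most recent 2 symbols. Make each state the string of the last up-to-2 symbols read; on input `x` shift the window left and append `x`. Accept when the buffered window has length 2 and begins with `p`.
7 states suffice.
        p   q  
>  S0   S1  S2 
   S1   S3  S4 
   S2   S5  S6 
 * S3   S3  S4 
 * S4   S5  S6 
   S5   S3  S4 
   S6   S5  S6 
(> = start, * = accepting)

start=S0 accept=S3,S4 S0-p->S1 S0-q->S2 S1-p->S3 S1-q->S4 S2-p->S5 S2-q->S6 S3-p->S3 S3-q->S4 S4-p->S5 S4-q->S6 S5-p->S3 S5-q->S4 S6-p->S5 S6-q->S6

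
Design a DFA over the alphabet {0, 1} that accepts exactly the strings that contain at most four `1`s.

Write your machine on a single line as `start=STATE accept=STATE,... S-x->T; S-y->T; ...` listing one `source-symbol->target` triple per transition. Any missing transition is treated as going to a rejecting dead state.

Count `1`s, saturating at 5: states A through E mean 0 through 4 `1`s seen; F means more than 4. Each `1` increments (capped at F); other symbols loop. Accept from {A, B, C, D, E}.
       0  1 
>* A   A  B 
 * B   B  C 
 * C   C  D 
 * D   D  E 
 * E   E  F 
   F   F  F 
(> = start, * = accepting)

start=A; accept=A,B,C,D,E; A-0->A; A-1->B; B-0->B; B-1->C; C-0->C; C-1->D; D-0->D; D-1->E; E-0->E; E-1->F; F-0->F; F-1->F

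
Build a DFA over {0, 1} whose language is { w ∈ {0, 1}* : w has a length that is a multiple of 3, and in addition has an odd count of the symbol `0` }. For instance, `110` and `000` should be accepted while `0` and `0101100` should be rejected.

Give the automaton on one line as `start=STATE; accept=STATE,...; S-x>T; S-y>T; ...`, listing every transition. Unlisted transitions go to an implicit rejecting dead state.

start=s0; accept=s5; s0-0>s1; s0-1>s2; s1-0>s3; s1-1>s4; s2-0>s4; s2-1>s3; s3-0>s5; s3-1>s0; s4-0>s0; s4-1>s5; s5-0>s2; s5-1>s1

Run two small machines in parallel and take their product. One (3 states) tracks the input length modulo 3; the other (2 states) tracks the count of `0`s modulo 2. Each combined state is a pair, one component from each; accept when both components accept.
A 6-state machine:
        0   1  
>  s0   s1  s2 
   s1   s3  s4 
   s2   s4  s3 
   s3   s5  s0 
   s4   s0  s5 
 * s5   s2  s1 
(> = start, * = accepting)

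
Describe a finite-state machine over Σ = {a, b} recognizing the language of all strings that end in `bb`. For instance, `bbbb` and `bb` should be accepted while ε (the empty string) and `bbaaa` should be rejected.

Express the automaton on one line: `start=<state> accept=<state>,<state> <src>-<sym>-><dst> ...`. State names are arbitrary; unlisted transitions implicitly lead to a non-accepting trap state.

Remember how much of `bb` the current input suffix matches. State q0 means no match yet; q1 means the last symbol is `b`; q2 means the last 2 symbols are `bb`. Only q2 accepts. On a mismatch, fall back to the longest proper suffix that is still a prefix of `bb`.
A 3-state machine:
        a   b  
>  q0   q0  q1 
   q1   q0  q2 
 * q2   q0  q2 
(> = start, * = accepting)

start=q0 accept=q2 q0-a->q0 q0-b->q1 q1-a->q0 q1-b->q2 q2-a->q0 q2-b->q2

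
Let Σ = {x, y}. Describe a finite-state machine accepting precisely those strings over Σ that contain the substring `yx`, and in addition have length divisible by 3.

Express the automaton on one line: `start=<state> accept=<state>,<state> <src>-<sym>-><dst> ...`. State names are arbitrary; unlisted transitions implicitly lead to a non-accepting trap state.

start=q0 accept=q7 q0-x->q1 q0-y->q2 q1-x->q3 q1-y->q4 q2-x->q5 q2-y->q4 q3-x->q0 q3-y->q6 q4-x->q7 q4-y->q6 q5-x->q7 q5-y->q7 q6-x->q8 q6-y->q2 q7-x->q8 q7-y->q8 q8-x->q5 q8-y->q5

Handle the two conditions separately and then intersect. One (3 states) tracks whether and how much of `yx` has been seen; the other (3 states) tracks the input length modulo 3. Each combined state is a pair, one component from each; accept when both components accept.
With 9 states:
        x   y  
>  q0   q1  q2 
   q1   q3  q4 
   q2   q5  q4 
   q3   q0  q6 
   q4   q7  q6 
   q5   q7  q7 
   q6   q8  q2 
 * q7   q8  q8 
   q8   q5  q5 
(> = start, * = accepting)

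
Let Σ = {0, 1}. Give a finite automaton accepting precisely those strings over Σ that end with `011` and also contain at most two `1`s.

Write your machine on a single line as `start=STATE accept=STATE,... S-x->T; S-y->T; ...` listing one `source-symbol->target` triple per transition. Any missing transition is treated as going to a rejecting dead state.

Run two small machines in parallel and take their product. One (4 states) tracks how much of the suffix `011` has currently been matched; the other (4 states) tracks the count of `1`s, saturating at 3. Each combined state is a pair, one component from each; accept when both components accept.
13 states suffice.
       0  1 
>  A   B  C 
   B   B  D 
   C   E  F 
   D   E  G 
   E   E  H 
   F   I  J 
 * G   I  J 
   H   I  K 
   I   I  L 
   J   M  J 
   K   M  J 
   L   M  K 
   M   M  L 
(> = start, * = accepting)

start=A; accept=G; A-0->B; A-1->C; B-0->B; B-1->D; C-0->E; C-1->F; D-0->E; D-1->G; E-0->E; E-1->H; F-0->I; F-1->J; G-0->I; G-1->J; H-0->I; H-1->K; I-0->I; I-1->L; J-0->M; J-1->J; K-0->M; K-1->J; L-0->M; L-1->K; M-0->M; M-1->L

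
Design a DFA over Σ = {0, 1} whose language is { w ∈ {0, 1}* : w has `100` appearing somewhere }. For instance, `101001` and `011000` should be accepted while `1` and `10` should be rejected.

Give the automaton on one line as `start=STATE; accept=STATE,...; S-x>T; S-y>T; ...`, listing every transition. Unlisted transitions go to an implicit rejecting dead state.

States q0..q2 record the length of the longest prefix of `100` that matches the current input suffix. Reaching q3 means `100` has been seen, and we stay there forever. Accept from q3.
        0   1  
>  q0   q0  q1 
   q1   q2  q1 
   q2   q3  q1 
 * q3   q3  q3 
(> = start, * = accepting)

start=q0; accept=q3; q0-0>q0; q0-1>q1; q1-0>q2; q1-1>q1; q2-0>q3; q2-1>q1; q3-0>q3; q3-1>q3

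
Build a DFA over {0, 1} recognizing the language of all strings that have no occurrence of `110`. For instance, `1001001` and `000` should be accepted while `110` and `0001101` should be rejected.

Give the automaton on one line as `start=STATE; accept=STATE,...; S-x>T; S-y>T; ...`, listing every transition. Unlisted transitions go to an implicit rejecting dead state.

start=s0; accept=s0,s1,s2; s0-0>s0; s0-1>s1; s1-0>s0; s1-1>s2; s2-0>s3; s2-1>s2; s3-0>s3; s3-1>s3

Track partial matches of the forbidden pattern `110`. State s3 is a dead state reached once `110` has occurred; every other state accepts. s0 means no part of `110` is currently matched.
A 4-state machine:
        0   1  
>* s0   s0  s1 
 * s1   s0  s2 
 * s2   s3  s2 
   s3   s3  s3 
(> = start, * = accepting)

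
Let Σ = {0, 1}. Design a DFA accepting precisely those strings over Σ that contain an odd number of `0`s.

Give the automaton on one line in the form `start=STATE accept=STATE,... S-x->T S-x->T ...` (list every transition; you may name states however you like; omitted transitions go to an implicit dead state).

The only thing that matters is how many `0`s have appeared, reduced mod 2. Use one state per residue: S0 for 0, …, S1 for 1. Reading `0` moves to the next residue; anything else stays put. S1 is accepting.
A 2-state machine:
        0   1  
>  S0   S1  S0 
 * S1   S0  S1 
(> = start, * = accepting)

start=S0 accept=S1 S0-0->S1 S0-1->S0 S1-0->S0 S1-1->S1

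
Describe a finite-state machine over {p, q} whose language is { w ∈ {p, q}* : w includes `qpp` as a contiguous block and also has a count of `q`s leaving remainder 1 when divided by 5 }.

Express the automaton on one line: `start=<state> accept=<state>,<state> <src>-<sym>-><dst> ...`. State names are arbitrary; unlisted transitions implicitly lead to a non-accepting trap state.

Handle the two conditions separately and then intersect. One (4 states) tracks whether and how much of `qpp` has been seen; the other (5 states) tracks the count of `q`s modulo 5. Each combined state is a pair, one component from each; accept when both components accept.
          p    q  
>  S0     S0   S1 
   S1     S2   S3 
   S2     S4   S3 
   S3     S5   S6 
 * S4     S4   S7 
   S5     S7   S6 
   S6     S8   S9 
   S7     S7  S10 
   S8    S10   S9 
   S9    S11  S12 
   S10   S10  S13 
   S11   S13  S12 
   S12   S14   S1 
   S13   S13  S15 
   S14   S15   S1 
   S15   S15   S4 
(> = start, * = accepting)

start=S0 accept=S4 S0-p->S0 S0-q->S1 S1-p->S2 S1-q->S3 S2-p->S4 S2-q->S3 S3-p->S5 S3-q->S6 S4-p->S4 S4-q->S7 S5-p->S7 S5-q->S6 S6-p->S8 S6-q->S9 S7-p->S7 S7-q->S10 S8-p->S10 S8-q->S9 S9-p->S11 S9-q->S12 S10-p->S10 S10-q->S13 S11-p->S13 S11-q->S12 S12-p->S14 S12-q->S1 S13-p->S13 S13-q->S15 S14-p->S15 S14-q->S1 S15-p->S15 S15-q->S4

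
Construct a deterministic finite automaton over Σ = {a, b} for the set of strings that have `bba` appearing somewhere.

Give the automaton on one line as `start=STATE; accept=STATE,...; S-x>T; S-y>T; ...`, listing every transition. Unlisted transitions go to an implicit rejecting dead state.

start=q0; accept=q3; q0-a>q0; q0-b>q1; q1-a>q0; q1-b>q2; q2-a>q3; q2-b>q2; q3-a>q3; q3-b>q3

States q0..q2 record the length of the longest prefix of `bba` that matches the current input suffix. Reaching q3 means `bba` has been seen, and we stay there forever. Accept from q3.
A 4-state machine:
        a   b  
>  q0   q0  q1 
   q1   q0  q2 
   q2   q3  q2 
 * q3   q3  q3 
(> = start, * = accepting)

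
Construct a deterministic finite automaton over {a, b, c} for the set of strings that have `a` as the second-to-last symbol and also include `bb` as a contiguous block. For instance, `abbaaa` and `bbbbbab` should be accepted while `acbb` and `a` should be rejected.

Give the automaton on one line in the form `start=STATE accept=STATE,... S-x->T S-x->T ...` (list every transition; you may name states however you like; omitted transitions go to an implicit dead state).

start=s0 accept=s4,s5 s0-a->s0 s0-b->s1 s0-c->s0 s1-a->s0 s1-b->s2 s1-c->s0 s2-a->s3 s2-b->s2 s2-c->s2 s3-a->s4 s3-b->s5 s3-c->s5 s4-a->s4 s4-b->s5 s4-c->s5 s5-a->s3 s5-b->s2 s5-c->s2

Run two small machines in parallel and take their product. The first has 13 states tracking the last 2 symbols read; the second has 3 states tracking whether and how much of `bb` has been seen. A product state is a pair (one from each), accepting exactly when both do. Minimizing collapses redundant product states.
A 6-state machine:
        a   b   c  
>  s0   s0  s1  s0 
   s1   s0  s2  s0 
   s2   s3  s2  s2 
   s3   s4  s5  s5 
 * s4   s4  s5  s5 
 * s5   s3  s2  s2 
(> = start, * = accepting)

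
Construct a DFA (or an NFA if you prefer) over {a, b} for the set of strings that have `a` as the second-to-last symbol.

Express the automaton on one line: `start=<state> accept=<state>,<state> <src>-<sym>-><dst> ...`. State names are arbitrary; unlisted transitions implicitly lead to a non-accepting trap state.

start=q0 accept=q3,q4 q0-a->q1 q0-b->q2 q1-a->q3 q1-b->q4 q2-a->q5 q2-b->q6 q3-a->q3 q3-b->q4 q4-a->q5 q4-b->q6 q5-a->q3 q5-b->q4 q6-a->q5 q6-b->q6

Because acceptance depends on a position counted from the end, the machine has to buffer the most recent 2 symbols. Make each state the string of the last up-to-2 symbols read; on input `x` shift the window left and append `x`. Accept when the buffered window has length 2 and begins with `a`.
        a   b  
>  q0   q1  q2 
   q1   q3  q4 
   q2   q5  q6 
 * q3   q3  q4 
 * q4   q5  q6 
   q5   q3  q4 
   q6   q5  q6 
(> = start, * = accepting)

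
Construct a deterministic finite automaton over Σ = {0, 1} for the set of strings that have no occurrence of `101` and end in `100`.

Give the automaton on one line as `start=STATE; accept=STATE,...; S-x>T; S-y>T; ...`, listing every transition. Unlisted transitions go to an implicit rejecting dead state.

start=S0; accept=S3; S0-0>S0; S0-1>S1; S1-0>S2; S1-1>S1; S2-0>S3; S2-1>S4; S3-0>S0; S3-1>S1; S4-0>S4; S4-1>S4

Build one automaton per condition and run them in lockstep. One (4 states) tracks partial matches of the forbidden pattern `101`; the other (4 states) tracks how much of the suffix `100` has currently been matched. Each combined state is a pair, one component from each; accept when both components accept. Minimizing collapses redundant product states.
A 5-state machine:
        0   1  
>  S0   S0  S1 
   S1   S2  S1 
   S2   S3  S4 
 * S3   S0  S1 
   S4   S4  S4 
(> = start, * = accepting)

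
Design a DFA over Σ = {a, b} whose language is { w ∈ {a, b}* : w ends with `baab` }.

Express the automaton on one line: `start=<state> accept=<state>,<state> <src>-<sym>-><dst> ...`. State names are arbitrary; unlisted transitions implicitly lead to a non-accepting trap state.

start=s0 accept=s4 s0-a->s0 s0-b->s1 s1-a->s2 s1-b->s1 s2-a->s3 s2-b->s1 s3-a->s0 s3-b->s4 s4-a->s2 s4-b->s1

Remember how much of `baab` the current input suffix matches. State s0 means no match yet; s1 means the last symbol is `b`; s2 means the last 2 symbols are `ba`; s3 means the last 3 symbols are `baa`; s4 means the last 4 symbols are `baab`. Only s4 accepts. On a mismatch, fall back to the longest proper suffix that is still a prefix of `baab`.
        a   b  
>  s0   s0  s1 
   s1   s2  s1 
   s2   s3  s1 
   s3   s0  s4 
 * s4   s2  s1 
(> = start, * = accepting)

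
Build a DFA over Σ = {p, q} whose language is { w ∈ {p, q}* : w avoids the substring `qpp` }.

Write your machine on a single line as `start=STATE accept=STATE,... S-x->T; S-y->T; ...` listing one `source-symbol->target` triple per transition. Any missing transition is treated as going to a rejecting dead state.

Track partial matches of the forbidden pattern `qpp`. State D is a dead state reached once `qpp` has occurred; every other state accepts. A means no part of `qpp` is currently matched.
4 states suffice.
       p  q 
>* A   A  B 
 * B   C  B 
 * C   D  B 
   D   D  D 
(> = start, * = accepting)

start=A; accept=A,B,C; A-p->A; A-q->B; B-p->C; B-q->B; C-p->D; C-q->B; D-p->D; D-q->D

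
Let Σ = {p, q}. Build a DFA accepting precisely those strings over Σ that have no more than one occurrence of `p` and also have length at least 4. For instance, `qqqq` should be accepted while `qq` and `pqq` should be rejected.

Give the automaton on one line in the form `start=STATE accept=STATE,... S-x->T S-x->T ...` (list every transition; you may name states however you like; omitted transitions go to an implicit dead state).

start=s0 accept=s10,s11,s13,s14 s0-p->s1 s0-q->s2 s1-p->s3 s1-q->s4 s2-p->s4 s2-q->s5 s3-p->s6 s3-q->s6 s4-p->s6 s4-q->s7 s5-p->s7 s5-q->s8 s6-p->s9 s6-q->s9 s7-p->s9 s7-q->s10 s8-p->s10 s8-q->s11 s9-p->s12 s9-q->s12 s10-p->s12 s10-q->s13 s11-p->s13 s11-q->s14 s12-p->s12 s12-q->s12 s13-p->s12 s13-q->s13 s14-p->s13 s14-q->s14

Run two small machines in parallel and take their product. One (3 states) tracks the count of `p`s, saturating at 2; the other (6 states) tracks the input length, saturating at 5. Each combined state is a pair, one component from each; accept when both components accept.
With 15 states:
          p    q  
>  s0     s1   s2 
   s1     s3   s4 
   s2     s4   s5 
   s3     s6   s6 
   s4     s6   s7 
   s5     s7   s8 
   s6     s9   s9 
   s7     s9  s10 
   s8    s10  s11 
   s9    s12  s12 
 * s10   s12  s13 
 * s11   s13  s14 
   s12   s12  s12 
 * s13   s12  s13 
 * s14   s13  s14 
(> = start, * = accepting)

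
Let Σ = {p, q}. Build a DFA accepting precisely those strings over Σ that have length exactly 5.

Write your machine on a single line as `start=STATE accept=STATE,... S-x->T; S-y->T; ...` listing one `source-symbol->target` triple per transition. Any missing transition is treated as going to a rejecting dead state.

start=A; accept=F; A-p->B; A-q->B; B-p->C; B-q->C; C-p->D; C-q->D; D-p->E; D-q->E; E-p->F; E-q->F; F-p->G; F-q->G; G-p->G; G-q->G

We only need to distinguish lengths 0, 1, …, 5, and '>5'. Chain A → B → C → D → E → F → G on every symbol, with G looping. Accepting states: {F}.
7 states suffice.
       p  q 
>  A   B  B 
   B   C  C 
   C   D  D 
   D   E  E 
   E   F  F 
 * F   G  G 
   G   G  G 
(> = start, * = accepting)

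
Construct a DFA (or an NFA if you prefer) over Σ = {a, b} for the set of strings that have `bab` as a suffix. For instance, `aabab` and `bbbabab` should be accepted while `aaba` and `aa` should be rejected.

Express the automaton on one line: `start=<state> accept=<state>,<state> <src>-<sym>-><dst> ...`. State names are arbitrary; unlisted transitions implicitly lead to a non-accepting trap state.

Remember how much of `bab` the current input suffix matches. State S0 means no match yet; S1 means the last symbol is `b`; S2 means the last 2 symbols are `ba`; S3 means the last 3 symbols are `bab`. Only S3 accepts. On a mismatch, fall back to the longest proper suffix that is still a prefix of `bab`.
4 states suffice.
        a   b  
>  S0   S0  S1 
   S1   S2  S1 
   S2   S0  S3 
 * S3   S2  S1 
(> = start, * = accepting)

start=S0 accept=S3 S0-a->S0 S0-b->S1 S1-a->S2 S1-b->S1 S2-a->S0 S2-b->S3 S3-a->S2 S3-b->S1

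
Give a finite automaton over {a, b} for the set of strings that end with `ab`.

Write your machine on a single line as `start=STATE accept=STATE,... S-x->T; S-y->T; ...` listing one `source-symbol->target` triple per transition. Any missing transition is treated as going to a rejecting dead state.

Remember how much of `ab` the current input suffix matches. State q0 means no match yet; q1 means the last symbol is `a`; q2 means the last 2 symbols are `ab`. Only q2 accepts. On a mismatch, fall back to the longest proper suffix that is still a prefix of `ab`.
A 3-state machine:
        a   b  
>  q0   q1  q0 
   q1   q1  q2 
 * q2   q1  q0 
(> = start, * = accepting)

start=q0; accept=q2; q0-a->q1; q0-b->q0; q1-a->q1; q1-b->q2; q2-a->q1; q2-b->q0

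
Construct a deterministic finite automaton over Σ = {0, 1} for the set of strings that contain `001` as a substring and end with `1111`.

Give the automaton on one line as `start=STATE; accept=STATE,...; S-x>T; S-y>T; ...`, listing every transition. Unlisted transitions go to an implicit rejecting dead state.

Handle the two conditions separately and then intersect. One (4 states) tracks whether and how much of `001` has been seen; the other (5 states) tracks how much of the suffix `1111` has currently been matched. Each combined state is a pair, one component from each; accept when both components accept.
With 12 states:
          0    1  
>  s0     s1   s2 
   s1     s3   s2 
   s2     s1   s4 
   s3     s3   s5 
   s4     s1   s6 
   s5     s7   s8 
   s6     s1   s9 
   s7     s7   s5 
   s8     s7  s10 
   s9     s1   s9 
   s10    s7  s11 
 * s11    s7  s11 
(> = start, * = accepting)

start=s0; accept=s11; s0-0>s1; s0-1>s2; s1-0>s3; s1-1>s2; s2-0>s1; s2-1>s4; s3-0>s3; s3-1>s5; s4-0>s1; s4-1>s6; s5-0>s7; s5-1>s8; s6-0>s1; s6-1>s9; s7-0>s7; s7-1>s5; s8-0>s7; s8-1>s10; s9-0>s1; s9-1>s9; s10-0>s7; s10-1>s11; s11-0>s7; s11-1>s11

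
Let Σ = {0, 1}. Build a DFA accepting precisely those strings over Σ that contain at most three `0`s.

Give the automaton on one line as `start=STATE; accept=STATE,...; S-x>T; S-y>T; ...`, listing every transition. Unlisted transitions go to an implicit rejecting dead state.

Count `0`s, saturating at 4: states q0 through q3 mean 0 through 3 `0`s seen; q4 means more than 3. Each `0` increments (capped at q4); other symbols loop. Accept from {q0, q1, q2, q3}.
A 5-state machine:
        0   1  
>* q0   q1  q0 
 * q1   q2  q1 
 * q2   q3  q2 
 * q3   q4  q3 
   q4   q4  q4 
(> = start, * = accepting)

start=q0; accept=q0,q1,q2,q3; q0-0>q1; q0-1>q0; q1-0>q2; q1-1>q1; q2-0>q3; q2-1>q2; q3-0>q4; q3-1>q3; q4-0>q4; q4-1>q4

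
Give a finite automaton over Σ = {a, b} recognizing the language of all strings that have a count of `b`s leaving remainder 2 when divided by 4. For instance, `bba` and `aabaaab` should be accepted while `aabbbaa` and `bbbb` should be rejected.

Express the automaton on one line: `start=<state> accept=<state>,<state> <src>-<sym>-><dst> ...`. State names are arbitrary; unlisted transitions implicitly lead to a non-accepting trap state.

start=S0 accept=S2 S0-a->S0 S0-b->S1 S1-a->S1 S1-b->S2 S2-a->S2 S2-b->S3 S3-a->S3 S3-b->S0

The only thing that matters is how many `b`s have appeared, reduced mod 4. Use one state per residue: S0 for 0, …, S3 for 3. Reading `b` moves to the next residue; anything else stays put. S2 is accepting.
A 4-state machine:
        a   b  
>  S0   S0  S1 
   S1   S1  S2 
 * S2   S2  S3 
   S3   S3  S0 
(> = start, * = accepting)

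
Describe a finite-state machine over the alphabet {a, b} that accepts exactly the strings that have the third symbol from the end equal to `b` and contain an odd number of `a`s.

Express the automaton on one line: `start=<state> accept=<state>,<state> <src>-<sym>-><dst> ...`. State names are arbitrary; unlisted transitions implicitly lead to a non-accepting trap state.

Run two small machines in parallel and take their product. The first has 15 states tracking the last 3 symbols read; the second has 2 states tracking the count of `a`s modulo 2. A product state is a pair (one from each), accepting exactly when both do.
With 23 states:
          a    b  
>  s0     s1   s2 
   s1     s3   s4 
   s2     s5   s6 
   s3     s7   s8 
   s4     s9  s10 
   s5    s11  s12 
   s6    s13  s14 
   s7    s15  s16 
   s8    s17  s18 
   s9    s19  s20 
   s10   s21  s22 
   s11    s7   s8 
 * s12    s9  s10 
 * s13   s11  s12 
   s14   s13  s14 
   s15    s7   s8 
   s16    s9  s10 
   s17   s11  s12 
   s18   s13  s14 
 * s19   s15  s16 
   s20   s17  s18 
   s21   s19  s20 
 * s22   s21  s22 
(> = start, * = accepting)

start=s0 accept=s12,s13,s19,s22 s0-a->s1 s0-b->s2 s1-a->s3 s1-b->s4 s2-a->s5 s2-b->s6 s3-a->s7 s3-b->s8 s4-a->s9 s4-b->s10 s5-a->s11 s5-b->s12 s6-a->s13 s6-b->s14 s7-a->s15 s7-b->s16 s8-a->s17 s8-b->s18 s9-a->s19 s9-b->s20 s10-a->s21 s10-b->s22 s11-a->s7 s11-b->s8 s12-a->s9 s12-b->s10 s13-a->s11 s13-b->s12 s14-a->s13 s14-b->s14 s15-a->s7 s15-b->s8 s16-a->s9 s16-b->s10 s17-a->s11 s17-b->s12 s18-a->s13 s18-b->s14 s19-a->s15 s19-b->s16 s20-a->s17 s20-b->s18 s21-a->s19 s21-b->s20 s22-a->s21 s22-b->s22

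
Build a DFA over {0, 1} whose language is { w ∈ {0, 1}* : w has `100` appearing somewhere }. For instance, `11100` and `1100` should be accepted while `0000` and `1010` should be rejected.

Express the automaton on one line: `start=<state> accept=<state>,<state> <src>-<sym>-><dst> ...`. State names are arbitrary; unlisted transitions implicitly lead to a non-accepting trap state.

start=q0 accept=q3 q0-0->q0 q0-1->q1 q1-0->q2 q1-1->q1 q2-0->q3 q2-1->q1 q3-0->q3 q3-1->q3

Track how much of `100` has been matched so far: state q0 is no progress, q3 is the absorbing accept state reached once `100` has occurred. Intermediate states record partial matches; on a mismatch, fall back to the longest reusable overlap.
        0   1  
>  q0   q0  q1 
   q1   q2  q1 
   q2   q3  q1 
 * q3   q3  q3 
(> = start, * = accepting)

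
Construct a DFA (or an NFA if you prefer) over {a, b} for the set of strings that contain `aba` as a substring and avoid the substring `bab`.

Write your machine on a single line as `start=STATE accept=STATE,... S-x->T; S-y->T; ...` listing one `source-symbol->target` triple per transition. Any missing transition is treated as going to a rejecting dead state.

Build one automaton per condition and run them in lockstep. The first has 4 states tracking whether and how much of `aba` has been seen; the second has 4 states tracking partial matches of the forbidden pattern `bab`. A product state is a pair (one from each), accepting exactly when both do. Minimizing collapses redundant product states.
9 states suffice.
        a   b  
>  S0   S1  S2 
   S1   S1  S3 
   S2   S4  S2 
   S3   S5  S2 
   S4   S1  S6 
 * S5   S7  S6 
   S6   S6  S6 
 * S7   S7  S8 
 * S8   S5  S8 
(> = start, * = accepting)

start=S0; accept=S5,S7,S8; S0-a->S1; S0-b->S2; S1-a->S1; S1-b->S3; S2-a->S4; S2-b->S2; S3-a->S5; S3-b->S2; S4-a->S1; S4-b->S6; S5-a->S7; S5-b->S6; S6-a->S6; S6-b->S6; S7-a->S7; S7-b->S8; S8-a->S5; S8-b->S8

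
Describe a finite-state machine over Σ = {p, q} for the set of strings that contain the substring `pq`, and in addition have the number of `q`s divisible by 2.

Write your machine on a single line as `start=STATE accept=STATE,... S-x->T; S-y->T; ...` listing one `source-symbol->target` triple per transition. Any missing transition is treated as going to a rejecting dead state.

Build one automaton per condition and run them in lockstep. One (3 states) tracks whether and how much of `pq` has been seen; the other (2 states) tracks the count of `q`s modulo 2. Each combined state is a pair, one component from each; accept when both components accept. After merging equivalent states the machine shrinks.
A 5-state machine:
        p   q  
>  s0   s1  s2 
   s1   s1  s3 
   s2   s3  s0 
   s3   s3  s4 
 * s4   s4  s3 
(> = start, * = accepting)

start=s0; accept=s4; s0-p->s1; s0-q->s2; s1-p->s1; s1-q->s3; s2-p->s3; s2-q->s0; s3-p->s3; s3-q->s4; s4-p->s4; s4-q->s3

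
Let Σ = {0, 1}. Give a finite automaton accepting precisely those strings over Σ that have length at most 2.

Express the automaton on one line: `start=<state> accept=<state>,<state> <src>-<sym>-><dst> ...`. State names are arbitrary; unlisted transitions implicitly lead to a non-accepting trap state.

We only need to distinguish lengths 0, 1, …, 2, and '>2'. Chain A → B → C → D on every symbol, with D looping. Accepting states: {A, B, C}.
       0  1 
>* A   B  B 
 * B   C  C 
 * C   D  D 
   D   D  D 
(> = start, * = accepting)

start=A accept=A,B,C A-0->B A-1->B B-0->C B-1->C C-0->D C-1->D D-0->D D-1->D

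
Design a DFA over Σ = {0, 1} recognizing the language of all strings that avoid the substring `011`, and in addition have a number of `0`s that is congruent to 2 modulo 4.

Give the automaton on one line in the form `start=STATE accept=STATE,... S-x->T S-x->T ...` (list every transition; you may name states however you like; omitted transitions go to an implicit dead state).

start=s0 accept=s2,s5 s0-0->s1 s0-1->s0 s1-0->s2 s1-1->s3 s2-0->s4 s2-1->s5 s3-0->s2 s3-1->s6 s4-0->s7 s4-1->s8 s5-0->s4 s5-1->s9 s6-0->s9 s6-1->s6 s7-0->s1 s7-1->s10 s8-0->s7 s8-1->s11 s9-0->s11 s9-1->s9 s10-0->s1 s10-1->s12 s11-0->s12 s11-1->s11 s12-0->s6 s12-1->s12

Run two small machines in parallel and take their product. The first has 4 states tracking partial matches of the forbidden pattern `011`; the second has 4 states tracking the count of `0`s modulo 4. A product state is a pair (one from each), accepting exactly when both do.
With 13 states:
          0    1  
>  s0     s1   s0 
   s1     s2   s3 
 * s2     s4   s5 
   s3     s2   s6 
   s4     s7   s8 
 * s5     s4   s9 
   s6     s9   s6 
   s7     s1  s10 
   s8     s7  s11 
   s9    s11   s9 
   s10    s1  s12 
   s11   s12  s11 
   s12    s6  s12 
(> = start, * = accepting)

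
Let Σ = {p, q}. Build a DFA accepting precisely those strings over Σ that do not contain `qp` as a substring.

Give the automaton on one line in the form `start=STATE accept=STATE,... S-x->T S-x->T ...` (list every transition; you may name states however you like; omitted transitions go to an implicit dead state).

start=s0 accept=s0,s1 s0-p->s0 s0-q->s1 s1-p->s2 s1-q->s1 s2-p->s2 s2-q->s2

This is the complement of 'contains `qp`'. Use the same substring-matching states — s0 through s2 holding how much of `qp` has just been matched — but flip the accepting set: everything except the trap s2 accepts.
3 states suffice.
        p   q  
>* s0   s0  s1 
 * s1   s2  s1 
   s2   s2  s2 
(> = start, * = accepting)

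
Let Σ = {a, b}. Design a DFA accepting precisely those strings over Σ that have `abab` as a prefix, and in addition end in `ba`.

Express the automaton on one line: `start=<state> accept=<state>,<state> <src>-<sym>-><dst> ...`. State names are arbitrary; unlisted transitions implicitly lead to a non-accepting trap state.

start=q0 accept=q8 q0-a->q1 q0-b->q2 q1-a->q3 q1-b->q4 q2-a->q5 q2-b->q2 q3-a->q3 q3-b->q2 q4-a->q6 q4-b->q2 q5-a->q3 q5-b->q2 q6-a->q3 q6-b->q7 q7-a->q8 q7-b->q7 q8-a->q9 q8-b->q7 q9-a->q9 q9-b->q7

Handle the two conditions separately and then intersect. One (6 states) tracks whether the input so far still matches the prefix `abab`; the other (3 states) tracks how much of the suffix `ba` has currently been matched. Each combined state is a pair, one component from each; accept when both components accept.
10 states suffice.
        a   b  
>  q0   q1  q2 
   q1   q3  q4 
   q2   q5  q2 
   q3   q3  q2 
   q4   q6  q2 
   q5   q3  q2 
   q6   q3  q7 
   q7   q8  q7 
 * q8   q9  q7 
   q9   q9  q7 
(> = start, * = accepting)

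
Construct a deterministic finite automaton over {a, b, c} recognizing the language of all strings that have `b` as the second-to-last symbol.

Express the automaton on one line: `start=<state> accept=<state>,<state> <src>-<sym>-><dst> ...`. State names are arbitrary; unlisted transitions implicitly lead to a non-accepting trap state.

A DFA must remember the last 2 symbols (since which symbol is second-to-last isn't known until the input ends). Use one state per possible window of the last ≤2 symbols; accept from those whose window starts with `b`.
A 13-state machine:
          a    b    c  
>  s0     s1   s2   s3 
   s1     s4   s5   s6 
   s2     s7   s8   s9 
   s3    s10  s11  s12 
   s4     s4   s5   s6 
   s5     s7   s8   s9 
   s6    s10  s11  s12 
 * s7     s4   s5   s6 
 * s8     s7   s8   s9 
 * s9    s10  s11  s12 
   s10    s4   s5   s6 
   s11    s7   s8   s9 
   s12   s10  s11  s12 
(> = start, * = accepting)

start=s0 accept=s7,s8,s9 s0-a->s1 s0-b->s2 s0-c->s3 s1-a->s4 s1-b->s5 s1-c->s6 s2-a->s7 s2-b->s8 s2-c->s9 s3-a->s10 s3-b->s11 s3-c->s12 s4-a->s4 s4-b->s5 s4-c->s6 s5-a->s7 s5-b->s8 s5-c->s9 s6-a->s10 s6-b->s11 s6-c->s12 s7-a->s4 s7-b->s5 s7-c->s6 s8-a->s7 s8-b->s8 s8-c->s9 s9-a->s10 s9-b->s11 s9-c->s12 s10-a->s4 s10-b->s5 s10-c->s6 s11-a->s7 s11-b->s8 s11-c->s9 s12-a->s10 s12-b->s11 s12-c->s12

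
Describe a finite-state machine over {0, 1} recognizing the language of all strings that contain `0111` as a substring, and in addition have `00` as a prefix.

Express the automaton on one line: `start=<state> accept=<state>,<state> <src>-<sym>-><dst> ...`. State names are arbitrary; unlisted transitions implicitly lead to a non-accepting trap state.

Run two small machines in parallel and take their product. One (5 states) tracks whether and how much of `0111` has been seen; the other (4 states) tracks whether the input so far still matches the prefix `00`. Each combined state is a pair, one component from each; accept when both components accept. Minimizing collapses redundant product states.
A 7-state machine:
       0  1 
>  A   B  C 
   B   D  C 
   C   C  C 
   D   D  E 
   E   D  F 
   F   D  G 
 * G   G  G 
(> = start, * = accepting)

start=A accept=G A-0->B A-1->C B-0->D B-1->C C-0->C C-1->C D-0->D D-1->E E-0->D E-1->F F-0->D F-1->G G-0->G G-1->G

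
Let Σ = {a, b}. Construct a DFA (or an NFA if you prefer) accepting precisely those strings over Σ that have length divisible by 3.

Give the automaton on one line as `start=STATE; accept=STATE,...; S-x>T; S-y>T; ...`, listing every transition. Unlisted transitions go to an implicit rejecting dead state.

start=s0; accept=s0; s0-a>s1; s0-b>s1; s1-a>s2; s1-b>s2; s2-a>s0; s2-b>s0

Count input length modulo 3: every symbol advances one step around the cycle s0 → s1 → s2 → s0. Accept at s0.
A 3-state machine:
        a   b  
>* s0   s1  s1 
   s1   s2  s2 
   s2   s0  s0 
(> = start, * = accepting)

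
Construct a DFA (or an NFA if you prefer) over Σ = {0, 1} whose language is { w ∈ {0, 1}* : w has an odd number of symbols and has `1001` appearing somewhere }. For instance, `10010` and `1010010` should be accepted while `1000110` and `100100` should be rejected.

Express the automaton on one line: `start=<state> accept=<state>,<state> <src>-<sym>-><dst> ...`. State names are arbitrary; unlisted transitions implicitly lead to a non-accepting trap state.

Build one automaton per condition and run them in lockstep. The first has 2 states tracking the input length modulo 2; the second has 5 states tracking whether and how much of `1001` has been seen. A product state is a pair (one from each), accepting exactly when both do.
10 states suffice.
        0   1  
>  q0   q1  q2 
   q1   q0  q3 
   q2   q4  q3 
   q3   q5  q2 
   q4   q6  q2 
   q5   q7  q3 
   q6   q0  q8 
   q7   q1  q9 
   q8   q9  q9 
 * q9   q8  q8 
(> = start, * = accepting)

start=q0 accept=q9 q0-0->q1 q0-1->q2 q1-0->q0 q1-1->q3 q2-0->q4 q2-1->q3 q3-0->q5 q3-1->q2 q4-0->q6 q4-1->q2 q5-0->q7 q5-1->q3 q6-0->q0 q6-1->q8 q7-0->q1 q7-1->q9 q8-0->q9 q8-1->q9 q9-0->q8 q9-1->q8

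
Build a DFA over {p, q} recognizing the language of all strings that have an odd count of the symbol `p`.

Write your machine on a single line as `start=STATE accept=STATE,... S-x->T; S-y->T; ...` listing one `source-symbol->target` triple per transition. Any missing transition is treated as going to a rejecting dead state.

start=A; accept=B; A-p->B; A-q->A; B-p->A; B-q->B

The only thing that matters is how many `p`s have appeared, reduced mod 2. Use one state per residue: A for 0, …, B for 1. Reading `p` moves to the next residue; anything else stays put. B is accepting.
With 2 states:
       p  q 
>  A   B  A 
 * B   A  B 
(> = start, * = accepting)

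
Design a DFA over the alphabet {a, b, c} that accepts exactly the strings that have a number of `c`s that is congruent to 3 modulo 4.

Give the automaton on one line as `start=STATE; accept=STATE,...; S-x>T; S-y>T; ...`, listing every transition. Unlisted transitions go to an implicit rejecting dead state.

Keep the running count of `c`s modulo 4: each `c` advances along the cycle q0 → q1 → q2 → q3 → q0 while other symbols loop. Accept at q3.
4 states suffice.
        a   b   c  
>  q0   q0  q0  q1 
   q1   q1  q1  q2 
   q2   q2  q2  q3 
 * q3   q3  q3  q0 
(> = start, * = accepting)

start=q0; accept=q3; q0-a>q0; q0-b>q0; q0-c>q1; q1-a>q1; q1-b>q1; q1-c>q2; q2-a>q2; q2-b>q2; q2-c>q3; q3-a>q3; q3-b>q3; q3-c>q0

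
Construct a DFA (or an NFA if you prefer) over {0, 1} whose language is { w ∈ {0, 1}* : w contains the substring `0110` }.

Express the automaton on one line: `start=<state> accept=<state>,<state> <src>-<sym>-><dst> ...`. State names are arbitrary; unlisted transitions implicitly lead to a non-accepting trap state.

start=S0 accept=S4 S0-0->S1 S0-1->S0 S1-0->S1 S1-1->S2 S2-0->S1 S2-1->S3 S3-0->S4 S3-1->S0 S4-0->S4 S4-1->S4

States S0..S3 record the length of the longest prefix of `0110` that matches the current input suffix. Reaching S4 means `0110` has been seen, and we stay there forever. Accept from S4.
A 5-state machine:
        0   1  
>  S0   S1  S0 
   S1   S1  S2 
   S2   S1  S3 
   S3   S4  S0 
 * S4   S4  S4 
(> = start, * = accepting)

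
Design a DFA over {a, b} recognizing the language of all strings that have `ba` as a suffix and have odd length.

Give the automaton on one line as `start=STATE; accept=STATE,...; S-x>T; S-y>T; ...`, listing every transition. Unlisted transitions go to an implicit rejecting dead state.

Run two small machines in parallel and take their product. One (3 states) tracks how much of the suffix `ba` has currently been matched; the other (2 states) tracks the input length modulo 2. Each combined state is a pair, one component from each; accept when both components accept.
6 states suffice.
        a   b  
>  s0   s1  s2 
   s1   s0  s3 
   s2   s4  s3 
   s3   s5  s2 
   s4   s1  s2 
 * s5   s0  s3 
(> = start, * = accepting)

start=s0; accept=s5; s0-a>s1; s0-b>s2; s1-a>s0; s1-b>s3; s2-a>s4; s2-b>s3; s3-a>s5; s3-b>s2; s4-a>s1; s4-b>s2; s5-a>s0; s5-b>s3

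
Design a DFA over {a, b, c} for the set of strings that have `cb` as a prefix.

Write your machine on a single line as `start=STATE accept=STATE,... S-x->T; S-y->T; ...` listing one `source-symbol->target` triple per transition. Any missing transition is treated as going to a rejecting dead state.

start=q0; accept=q2; q0-a->q3; q0-b->q3; q0-c->q1; q1-a->q3; q1-b->q2; q1-c->q3; q2-a->q2; q2-b->q2; q2-c->q2; q3-a->q3; q3-b->q3; q3-c->q3

Check the first 2 symbols one by one: q0 through q1 record how many have matched `cb` so far; any wrong symbol goes to the dead state q3. After all 2 match we enter the accepting sink q2.
With 4 states:
        a   b   c  
>  q0   q3  q3  q1 
   q1   q3  q2  q3 
 * q2   q2  q2  q2 
   q3   q3  q3  q3 
(> = start, * = accepting)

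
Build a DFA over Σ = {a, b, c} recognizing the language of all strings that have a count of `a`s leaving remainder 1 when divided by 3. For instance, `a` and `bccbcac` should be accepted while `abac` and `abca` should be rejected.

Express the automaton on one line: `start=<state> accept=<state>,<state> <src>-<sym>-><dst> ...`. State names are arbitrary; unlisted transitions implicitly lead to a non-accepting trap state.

start=q0 accept=q1 q0-a->q1 q0-b->q0 q0-c->q0 q1-a->q2 q1-b->q1 q1-c->q1 q2-a->q0 q2-b->q2 q2-c->q2

Keep the running count of `a`s modulo 3: each `a` advances along the cycle q0 → q1 → q2 → q0 while other symbols loop. Accept at q1.
3 states suffice.
        a   b   c  
>  q0   q1  q0  q0 
 * q1   q2  q1  q1 
   q2   q0  q2  q2 
(> = start, * = accepting)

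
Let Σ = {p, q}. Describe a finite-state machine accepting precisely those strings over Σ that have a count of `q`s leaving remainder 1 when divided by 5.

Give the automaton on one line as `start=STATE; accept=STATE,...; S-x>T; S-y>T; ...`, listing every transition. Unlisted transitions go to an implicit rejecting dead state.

Keep the running count of `q`s modulo 5: each `q` advances along the cycle S0 → S1 → S2 → S3 → S4 → S0 while other symbols loop. Accept at S1.
        p   q  
>  S0   S0  S1 
 * S1   S1  S2 
   S2   S2  S3 
   S3   S3  S4 
   S4   S4  S0 
(> = start, * = accepting)

start=S0; accept=S1; S0-p>S0; S0-q>S1; S1-p>S1; S1-q>S2; S2-p>S2; S2-q>S3; S3-p>S3; S3-q>S4; S4-p>S4; S4-q>S0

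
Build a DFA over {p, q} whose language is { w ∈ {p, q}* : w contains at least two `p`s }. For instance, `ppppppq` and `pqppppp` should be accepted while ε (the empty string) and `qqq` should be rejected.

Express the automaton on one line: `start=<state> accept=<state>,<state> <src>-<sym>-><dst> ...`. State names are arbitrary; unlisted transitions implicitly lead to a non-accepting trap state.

Only the number of `p`s matters, and only up to 3. Make a chain S0 → S1 → S2 → S3 advanced by each `p` (with S3 absorbing); every other symbol self-loops. The accepting set is {S2, S3}.
4 states suffice.
        p   q  
>  S0   S1  S0 
   S1   S2  S1 
 * S2   S3  S2 
 * S3   S3  S3 
(> = start, * = accepting)

start=S0 accept=S2,S3 S0-p->S1 S0-q->S0 S1-p->S2 S1-q->S1 S2-p->S3 S2-q->S2 S3-p->S3 S3-q->S3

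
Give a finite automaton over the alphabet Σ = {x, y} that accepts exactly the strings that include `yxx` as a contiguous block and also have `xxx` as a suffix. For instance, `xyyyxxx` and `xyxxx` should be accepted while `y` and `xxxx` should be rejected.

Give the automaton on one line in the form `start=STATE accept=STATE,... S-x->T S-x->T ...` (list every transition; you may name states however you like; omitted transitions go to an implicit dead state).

start=S0 accept=S4 S0-x->S0 S0-y->S1 S1-x->S2 S1-y->S1 S2-x->S3 S2-y->S1 S3-x->S4 S3-y->S1 S4-x->S4 S4-y->S1

Build one automaton per condition and run them in lockstep. The first has 4 states tracking whether and how much of `yxx` has been seen; the second has 4 states tracking how much of the suffix `xxx` has currently been matched. A product state is a pair (one from each), accepting exactly when both do. Equivalent product states are then merged.
5 states suffice.
        x   y  
>  S0   S0  S1 
   S1   S2  S1 
   S2   S3  S1 
   S3   S4  S1 
 * S4   S4  S1 
(> = start, * = accepting)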